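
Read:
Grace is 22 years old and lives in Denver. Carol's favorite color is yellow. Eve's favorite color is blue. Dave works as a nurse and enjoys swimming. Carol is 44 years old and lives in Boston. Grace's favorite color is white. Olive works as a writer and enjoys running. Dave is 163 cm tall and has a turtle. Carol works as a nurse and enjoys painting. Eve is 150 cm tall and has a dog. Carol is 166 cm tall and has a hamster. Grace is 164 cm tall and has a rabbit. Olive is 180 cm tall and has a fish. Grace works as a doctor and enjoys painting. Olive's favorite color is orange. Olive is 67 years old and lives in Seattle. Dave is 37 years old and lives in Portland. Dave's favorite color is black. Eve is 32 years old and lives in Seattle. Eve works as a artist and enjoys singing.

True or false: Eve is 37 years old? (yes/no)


Eve is actually 32. no

no


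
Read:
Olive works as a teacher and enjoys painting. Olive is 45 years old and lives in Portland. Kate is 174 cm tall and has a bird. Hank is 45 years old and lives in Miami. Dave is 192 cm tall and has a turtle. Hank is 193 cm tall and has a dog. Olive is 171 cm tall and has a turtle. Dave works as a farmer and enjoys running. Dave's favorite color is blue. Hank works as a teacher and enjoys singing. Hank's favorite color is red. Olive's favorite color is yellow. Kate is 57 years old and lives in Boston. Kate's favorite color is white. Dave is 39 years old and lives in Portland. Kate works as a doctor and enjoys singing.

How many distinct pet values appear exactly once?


Unique pet values: 2

2


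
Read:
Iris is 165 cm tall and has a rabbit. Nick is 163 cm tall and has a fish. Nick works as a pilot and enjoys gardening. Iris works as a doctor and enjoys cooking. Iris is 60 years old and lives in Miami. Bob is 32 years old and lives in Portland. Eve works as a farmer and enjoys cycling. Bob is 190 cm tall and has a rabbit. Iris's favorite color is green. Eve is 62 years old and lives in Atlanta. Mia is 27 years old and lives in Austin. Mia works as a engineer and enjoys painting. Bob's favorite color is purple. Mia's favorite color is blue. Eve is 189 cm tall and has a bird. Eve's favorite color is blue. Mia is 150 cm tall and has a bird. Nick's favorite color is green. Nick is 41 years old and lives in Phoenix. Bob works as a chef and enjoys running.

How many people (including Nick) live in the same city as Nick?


Nick lives in Phoenix. Count = 1

1


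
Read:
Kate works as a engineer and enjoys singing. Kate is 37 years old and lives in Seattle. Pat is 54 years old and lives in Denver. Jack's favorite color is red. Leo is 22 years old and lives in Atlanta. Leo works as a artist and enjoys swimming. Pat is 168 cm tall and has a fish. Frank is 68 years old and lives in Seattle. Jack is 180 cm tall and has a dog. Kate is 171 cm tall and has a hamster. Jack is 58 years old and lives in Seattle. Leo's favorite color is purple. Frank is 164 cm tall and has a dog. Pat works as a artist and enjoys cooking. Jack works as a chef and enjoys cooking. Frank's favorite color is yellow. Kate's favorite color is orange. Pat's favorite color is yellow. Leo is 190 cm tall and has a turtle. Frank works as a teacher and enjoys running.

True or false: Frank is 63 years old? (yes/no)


Frank is actually 68. no

no


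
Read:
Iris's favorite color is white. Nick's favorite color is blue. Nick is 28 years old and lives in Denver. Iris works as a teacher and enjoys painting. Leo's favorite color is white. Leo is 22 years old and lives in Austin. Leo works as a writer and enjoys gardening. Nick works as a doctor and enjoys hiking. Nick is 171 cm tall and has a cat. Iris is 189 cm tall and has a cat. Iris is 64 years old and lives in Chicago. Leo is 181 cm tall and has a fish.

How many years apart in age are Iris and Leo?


64 vs 22, diff = 42

42


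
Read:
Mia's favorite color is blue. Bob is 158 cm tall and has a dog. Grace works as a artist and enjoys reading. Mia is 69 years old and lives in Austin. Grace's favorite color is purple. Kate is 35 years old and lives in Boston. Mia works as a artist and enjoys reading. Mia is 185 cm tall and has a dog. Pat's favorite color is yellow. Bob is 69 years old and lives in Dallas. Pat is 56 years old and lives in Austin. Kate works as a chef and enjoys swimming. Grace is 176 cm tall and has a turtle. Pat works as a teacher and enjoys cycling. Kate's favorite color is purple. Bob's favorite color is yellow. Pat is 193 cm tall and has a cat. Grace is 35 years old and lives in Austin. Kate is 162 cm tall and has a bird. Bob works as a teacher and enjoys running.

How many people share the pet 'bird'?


Count: 1

1


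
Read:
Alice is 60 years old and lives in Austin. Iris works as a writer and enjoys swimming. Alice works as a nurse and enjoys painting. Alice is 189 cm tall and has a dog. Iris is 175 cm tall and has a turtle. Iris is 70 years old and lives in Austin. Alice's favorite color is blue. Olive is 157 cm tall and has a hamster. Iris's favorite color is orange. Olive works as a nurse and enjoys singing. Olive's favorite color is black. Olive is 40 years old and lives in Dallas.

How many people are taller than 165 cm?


Taller than 165: 2

2


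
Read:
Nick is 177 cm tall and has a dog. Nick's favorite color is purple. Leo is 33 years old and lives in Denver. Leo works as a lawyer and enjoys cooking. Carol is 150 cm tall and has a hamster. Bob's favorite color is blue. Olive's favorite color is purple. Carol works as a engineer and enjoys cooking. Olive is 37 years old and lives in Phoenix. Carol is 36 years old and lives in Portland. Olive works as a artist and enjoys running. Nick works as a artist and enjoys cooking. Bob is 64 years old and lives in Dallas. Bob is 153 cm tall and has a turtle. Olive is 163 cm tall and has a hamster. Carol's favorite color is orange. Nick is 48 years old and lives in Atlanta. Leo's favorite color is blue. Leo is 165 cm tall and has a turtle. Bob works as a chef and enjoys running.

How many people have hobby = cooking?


Count: 3

3


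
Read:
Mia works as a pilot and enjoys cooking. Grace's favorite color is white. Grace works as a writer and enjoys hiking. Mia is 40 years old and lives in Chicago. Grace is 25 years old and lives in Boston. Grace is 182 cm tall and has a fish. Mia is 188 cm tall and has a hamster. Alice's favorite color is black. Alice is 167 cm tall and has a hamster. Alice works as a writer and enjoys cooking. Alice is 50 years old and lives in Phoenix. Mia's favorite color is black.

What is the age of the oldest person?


Oldest: Alice at 50

50


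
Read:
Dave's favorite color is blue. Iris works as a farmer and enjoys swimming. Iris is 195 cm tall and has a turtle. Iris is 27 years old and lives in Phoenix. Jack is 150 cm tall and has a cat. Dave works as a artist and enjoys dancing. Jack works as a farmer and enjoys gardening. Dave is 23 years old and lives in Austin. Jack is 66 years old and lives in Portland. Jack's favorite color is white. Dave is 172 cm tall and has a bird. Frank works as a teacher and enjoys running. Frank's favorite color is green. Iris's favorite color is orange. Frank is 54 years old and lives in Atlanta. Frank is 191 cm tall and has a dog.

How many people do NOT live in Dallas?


Not in Dallas: 4

4


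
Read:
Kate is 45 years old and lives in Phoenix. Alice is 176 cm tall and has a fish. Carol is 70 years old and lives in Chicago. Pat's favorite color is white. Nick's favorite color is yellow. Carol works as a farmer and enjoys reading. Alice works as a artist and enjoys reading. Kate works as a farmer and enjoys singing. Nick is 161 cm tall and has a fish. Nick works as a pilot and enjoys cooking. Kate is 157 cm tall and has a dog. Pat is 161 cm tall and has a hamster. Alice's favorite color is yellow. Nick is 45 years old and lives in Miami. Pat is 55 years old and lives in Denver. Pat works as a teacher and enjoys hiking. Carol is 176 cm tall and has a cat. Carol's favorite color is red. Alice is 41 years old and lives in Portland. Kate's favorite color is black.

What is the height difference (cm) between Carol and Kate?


|176 - 157| = 19

19


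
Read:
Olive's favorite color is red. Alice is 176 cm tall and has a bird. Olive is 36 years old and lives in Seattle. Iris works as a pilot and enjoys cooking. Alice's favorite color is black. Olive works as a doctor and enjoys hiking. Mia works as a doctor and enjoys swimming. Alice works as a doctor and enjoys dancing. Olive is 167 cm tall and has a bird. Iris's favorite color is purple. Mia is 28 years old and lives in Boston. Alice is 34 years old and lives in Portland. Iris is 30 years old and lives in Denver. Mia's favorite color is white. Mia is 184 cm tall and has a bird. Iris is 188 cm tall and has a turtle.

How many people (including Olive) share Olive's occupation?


Olive is a doctor. Count = 3

3


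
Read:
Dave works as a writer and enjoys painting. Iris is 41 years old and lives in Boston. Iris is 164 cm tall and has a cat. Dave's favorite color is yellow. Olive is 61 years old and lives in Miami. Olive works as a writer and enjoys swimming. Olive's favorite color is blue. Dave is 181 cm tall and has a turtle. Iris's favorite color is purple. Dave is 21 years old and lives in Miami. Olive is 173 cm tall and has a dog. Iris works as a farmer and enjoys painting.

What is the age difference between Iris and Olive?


|41 - 61| = 20

20


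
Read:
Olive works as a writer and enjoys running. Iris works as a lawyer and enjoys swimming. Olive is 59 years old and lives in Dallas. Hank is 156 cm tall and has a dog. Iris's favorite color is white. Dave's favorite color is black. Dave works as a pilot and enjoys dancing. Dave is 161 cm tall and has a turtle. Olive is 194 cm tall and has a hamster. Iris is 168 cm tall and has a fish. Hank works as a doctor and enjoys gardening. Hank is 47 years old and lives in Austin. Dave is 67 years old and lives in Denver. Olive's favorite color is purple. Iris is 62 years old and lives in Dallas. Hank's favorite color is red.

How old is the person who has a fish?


Person with fish is Iris, age 62

62


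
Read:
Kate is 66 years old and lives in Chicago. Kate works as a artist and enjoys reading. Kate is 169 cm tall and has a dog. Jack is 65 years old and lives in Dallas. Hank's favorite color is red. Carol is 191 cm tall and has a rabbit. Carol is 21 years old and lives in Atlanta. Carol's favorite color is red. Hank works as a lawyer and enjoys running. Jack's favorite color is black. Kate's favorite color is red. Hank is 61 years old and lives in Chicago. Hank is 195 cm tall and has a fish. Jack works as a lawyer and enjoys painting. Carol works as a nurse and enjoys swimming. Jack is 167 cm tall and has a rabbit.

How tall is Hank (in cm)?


Hank is 195 cm tall

195


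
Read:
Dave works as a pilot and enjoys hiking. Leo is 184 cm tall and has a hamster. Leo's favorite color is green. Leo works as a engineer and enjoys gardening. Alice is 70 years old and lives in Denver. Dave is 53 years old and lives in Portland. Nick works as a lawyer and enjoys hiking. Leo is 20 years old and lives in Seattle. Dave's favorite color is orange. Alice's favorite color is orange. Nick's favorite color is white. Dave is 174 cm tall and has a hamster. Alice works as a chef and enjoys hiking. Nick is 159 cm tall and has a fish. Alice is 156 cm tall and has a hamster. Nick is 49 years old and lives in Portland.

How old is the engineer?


The engineer is Leo, age 20

20


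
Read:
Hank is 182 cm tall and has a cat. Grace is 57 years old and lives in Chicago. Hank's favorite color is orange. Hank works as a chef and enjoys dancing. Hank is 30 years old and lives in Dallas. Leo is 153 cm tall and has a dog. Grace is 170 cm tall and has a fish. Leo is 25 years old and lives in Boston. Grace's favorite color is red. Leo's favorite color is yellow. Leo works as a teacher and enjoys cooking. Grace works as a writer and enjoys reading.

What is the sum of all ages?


30+57+25 = 112

112


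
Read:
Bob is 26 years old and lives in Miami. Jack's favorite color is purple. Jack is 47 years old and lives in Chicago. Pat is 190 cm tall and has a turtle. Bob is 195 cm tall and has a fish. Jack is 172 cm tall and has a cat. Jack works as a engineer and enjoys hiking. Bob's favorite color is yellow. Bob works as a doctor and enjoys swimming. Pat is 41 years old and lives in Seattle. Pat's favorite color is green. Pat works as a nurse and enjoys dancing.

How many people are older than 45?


Filter: 1

1


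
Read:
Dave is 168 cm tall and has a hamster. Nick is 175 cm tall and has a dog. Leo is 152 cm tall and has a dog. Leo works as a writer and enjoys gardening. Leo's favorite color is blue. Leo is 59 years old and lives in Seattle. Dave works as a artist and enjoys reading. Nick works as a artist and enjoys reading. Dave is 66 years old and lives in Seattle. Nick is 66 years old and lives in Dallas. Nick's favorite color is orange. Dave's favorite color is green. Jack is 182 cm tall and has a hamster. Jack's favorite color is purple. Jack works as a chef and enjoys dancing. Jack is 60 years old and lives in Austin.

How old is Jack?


Jack is 60 years old

60


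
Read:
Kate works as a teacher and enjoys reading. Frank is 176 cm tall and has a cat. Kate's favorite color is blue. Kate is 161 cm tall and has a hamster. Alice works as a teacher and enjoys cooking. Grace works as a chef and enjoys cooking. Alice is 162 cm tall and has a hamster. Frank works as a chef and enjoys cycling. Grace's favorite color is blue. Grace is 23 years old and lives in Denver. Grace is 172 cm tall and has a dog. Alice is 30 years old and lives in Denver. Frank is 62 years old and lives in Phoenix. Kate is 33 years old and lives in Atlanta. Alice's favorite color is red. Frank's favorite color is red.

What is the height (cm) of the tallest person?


Tallest: Frank at 176 cm

176


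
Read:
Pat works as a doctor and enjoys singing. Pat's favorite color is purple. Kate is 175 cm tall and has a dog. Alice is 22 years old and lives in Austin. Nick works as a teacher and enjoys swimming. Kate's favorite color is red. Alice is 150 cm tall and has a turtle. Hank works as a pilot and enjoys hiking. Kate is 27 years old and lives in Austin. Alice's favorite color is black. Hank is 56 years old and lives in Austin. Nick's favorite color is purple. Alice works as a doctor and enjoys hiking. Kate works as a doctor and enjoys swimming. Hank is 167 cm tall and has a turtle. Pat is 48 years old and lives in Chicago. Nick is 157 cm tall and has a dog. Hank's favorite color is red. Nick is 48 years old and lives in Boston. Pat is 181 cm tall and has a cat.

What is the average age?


Sum=201, n=5, avg=40.2

40.2


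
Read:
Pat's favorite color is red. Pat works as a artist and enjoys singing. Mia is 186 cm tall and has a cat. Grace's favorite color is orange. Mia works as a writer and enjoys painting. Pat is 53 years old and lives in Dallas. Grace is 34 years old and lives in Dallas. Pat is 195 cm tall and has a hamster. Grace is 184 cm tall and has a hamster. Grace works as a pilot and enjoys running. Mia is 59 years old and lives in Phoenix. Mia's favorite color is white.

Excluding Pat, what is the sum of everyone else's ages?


Sum (excluding Pat): 93

93


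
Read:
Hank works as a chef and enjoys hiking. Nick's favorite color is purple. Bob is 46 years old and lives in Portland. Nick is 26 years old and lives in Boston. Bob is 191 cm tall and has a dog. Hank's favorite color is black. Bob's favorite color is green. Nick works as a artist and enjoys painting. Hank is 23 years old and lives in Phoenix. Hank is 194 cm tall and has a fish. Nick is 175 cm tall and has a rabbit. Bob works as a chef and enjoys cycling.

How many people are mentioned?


People: Hank, Bob, Nick. Count = 3

3


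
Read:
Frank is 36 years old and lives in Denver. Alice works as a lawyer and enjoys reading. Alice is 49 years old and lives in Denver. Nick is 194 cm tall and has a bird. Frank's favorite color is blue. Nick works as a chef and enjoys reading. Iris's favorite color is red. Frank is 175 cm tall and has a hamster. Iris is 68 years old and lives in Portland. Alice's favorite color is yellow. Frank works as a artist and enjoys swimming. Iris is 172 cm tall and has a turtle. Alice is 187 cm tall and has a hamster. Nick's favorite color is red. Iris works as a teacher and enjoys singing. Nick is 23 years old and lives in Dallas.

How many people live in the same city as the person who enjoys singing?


Person with hobby singing is Iris, city Portland. Count = 1

1


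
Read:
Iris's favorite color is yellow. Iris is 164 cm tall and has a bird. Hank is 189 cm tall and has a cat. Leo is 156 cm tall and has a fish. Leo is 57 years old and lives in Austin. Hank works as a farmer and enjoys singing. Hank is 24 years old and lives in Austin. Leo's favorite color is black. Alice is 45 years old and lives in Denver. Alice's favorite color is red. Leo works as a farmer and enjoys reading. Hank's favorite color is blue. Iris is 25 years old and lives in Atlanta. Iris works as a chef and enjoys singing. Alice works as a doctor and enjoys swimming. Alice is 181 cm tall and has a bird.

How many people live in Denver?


Count in Denver: 1

1


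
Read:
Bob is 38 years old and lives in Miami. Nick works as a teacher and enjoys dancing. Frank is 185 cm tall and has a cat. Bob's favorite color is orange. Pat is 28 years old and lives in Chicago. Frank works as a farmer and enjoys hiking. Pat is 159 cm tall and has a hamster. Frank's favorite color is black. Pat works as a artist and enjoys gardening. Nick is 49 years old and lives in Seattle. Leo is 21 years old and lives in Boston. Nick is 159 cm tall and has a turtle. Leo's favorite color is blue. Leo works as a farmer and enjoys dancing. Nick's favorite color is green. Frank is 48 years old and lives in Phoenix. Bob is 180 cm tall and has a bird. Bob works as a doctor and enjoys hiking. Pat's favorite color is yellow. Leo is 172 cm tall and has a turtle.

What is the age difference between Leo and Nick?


|21 - 49| = 28

28


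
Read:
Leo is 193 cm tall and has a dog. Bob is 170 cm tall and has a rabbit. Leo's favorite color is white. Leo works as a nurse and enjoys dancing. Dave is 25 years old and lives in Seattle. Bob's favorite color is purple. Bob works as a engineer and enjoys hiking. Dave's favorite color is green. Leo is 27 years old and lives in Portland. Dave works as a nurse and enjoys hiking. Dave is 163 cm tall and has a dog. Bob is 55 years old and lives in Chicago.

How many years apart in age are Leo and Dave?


27 vs 25, diff = 2

2


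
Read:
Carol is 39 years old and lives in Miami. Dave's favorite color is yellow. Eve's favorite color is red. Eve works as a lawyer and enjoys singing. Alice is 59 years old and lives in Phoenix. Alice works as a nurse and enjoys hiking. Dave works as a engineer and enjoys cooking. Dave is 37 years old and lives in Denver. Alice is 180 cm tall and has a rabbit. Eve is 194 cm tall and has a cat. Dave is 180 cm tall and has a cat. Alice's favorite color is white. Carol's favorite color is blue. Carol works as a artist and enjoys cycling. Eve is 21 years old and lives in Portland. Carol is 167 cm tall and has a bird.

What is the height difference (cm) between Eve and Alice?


|194 - 180| = 14

14


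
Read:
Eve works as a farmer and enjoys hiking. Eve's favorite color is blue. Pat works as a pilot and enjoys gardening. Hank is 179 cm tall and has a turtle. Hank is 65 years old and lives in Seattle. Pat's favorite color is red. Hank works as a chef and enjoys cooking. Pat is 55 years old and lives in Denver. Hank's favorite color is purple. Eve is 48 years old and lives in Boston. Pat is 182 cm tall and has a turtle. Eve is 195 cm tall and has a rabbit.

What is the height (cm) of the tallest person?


Tallest: Eve at 195 cm

195


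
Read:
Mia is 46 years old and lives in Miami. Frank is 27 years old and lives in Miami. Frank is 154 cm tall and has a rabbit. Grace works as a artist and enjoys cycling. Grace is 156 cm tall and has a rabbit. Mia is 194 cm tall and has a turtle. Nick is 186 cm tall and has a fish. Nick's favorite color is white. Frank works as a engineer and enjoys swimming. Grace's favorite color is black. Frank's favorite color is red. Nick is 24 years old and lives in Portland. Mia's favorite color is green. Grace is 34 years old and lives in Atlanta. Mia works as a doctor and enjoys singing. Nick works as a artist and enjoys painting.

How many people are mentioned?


People: Nick, Frank, Mia, Grace. Count = 4

4


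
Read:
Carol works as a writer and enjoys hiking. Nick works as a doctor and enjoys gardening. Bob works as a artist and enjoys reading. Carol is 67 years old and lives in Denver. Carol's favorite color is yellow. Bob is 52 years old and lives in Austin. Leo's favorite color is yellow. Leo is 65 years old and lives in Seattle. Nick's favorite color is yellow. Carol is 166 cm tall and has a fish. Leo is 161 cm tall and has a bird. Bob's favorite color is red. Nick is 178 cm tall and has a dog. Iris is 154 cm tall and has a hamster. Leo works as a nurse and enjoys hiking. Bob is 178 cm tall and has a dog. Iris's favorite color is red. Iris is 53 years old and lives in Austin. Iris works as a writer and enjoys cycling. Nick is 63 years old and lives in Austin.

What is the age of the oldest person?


Oldest: Carol at 67

67


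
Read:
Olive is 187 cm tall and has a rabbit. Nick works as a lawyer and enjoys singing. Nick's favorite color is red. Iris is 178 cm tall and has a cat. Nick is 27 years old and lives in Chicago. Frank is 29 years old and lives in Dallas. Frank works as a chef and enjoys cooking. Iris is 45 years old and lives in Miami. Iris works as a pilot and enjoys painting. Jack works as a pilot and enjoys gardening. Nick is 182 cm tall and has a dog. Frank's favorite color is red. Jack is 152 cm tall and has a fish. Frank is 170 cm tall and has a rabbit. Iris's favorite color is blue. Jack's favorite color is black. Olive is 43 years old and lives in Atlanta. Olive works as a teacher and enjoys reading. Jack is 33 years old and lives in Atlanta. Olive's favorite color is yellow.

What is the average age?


Sum=177, n=5, avg=35.4

35.4


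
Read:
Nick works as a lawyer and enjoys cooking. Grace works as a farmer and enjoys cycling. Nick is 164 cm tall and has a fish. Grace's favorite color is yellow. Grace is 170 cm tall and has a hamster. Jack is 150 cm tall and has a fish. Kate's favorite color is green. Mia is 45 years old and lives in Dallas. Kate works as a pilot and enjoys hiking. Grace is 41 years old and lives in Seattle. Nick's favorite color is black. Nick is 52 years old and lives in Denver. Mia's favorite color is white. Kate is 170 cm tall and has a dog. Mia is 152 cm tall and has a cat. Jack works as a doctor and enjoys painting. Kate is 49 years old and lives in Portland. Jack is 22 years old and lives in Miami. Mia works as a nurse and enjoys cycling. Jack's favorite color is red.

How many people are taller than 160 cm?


Taller than 160: 3

3


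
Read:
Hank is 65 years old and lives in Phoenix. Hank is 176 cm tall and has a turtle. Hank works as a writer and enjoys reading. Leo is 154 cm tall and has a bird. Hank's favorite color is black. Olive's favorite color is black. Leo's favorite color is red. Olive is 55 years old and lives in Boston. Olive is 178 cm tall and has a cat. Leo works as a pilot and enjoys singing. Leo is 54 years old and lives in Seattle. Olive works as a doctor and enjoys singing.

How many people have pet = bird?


Count: 1

1


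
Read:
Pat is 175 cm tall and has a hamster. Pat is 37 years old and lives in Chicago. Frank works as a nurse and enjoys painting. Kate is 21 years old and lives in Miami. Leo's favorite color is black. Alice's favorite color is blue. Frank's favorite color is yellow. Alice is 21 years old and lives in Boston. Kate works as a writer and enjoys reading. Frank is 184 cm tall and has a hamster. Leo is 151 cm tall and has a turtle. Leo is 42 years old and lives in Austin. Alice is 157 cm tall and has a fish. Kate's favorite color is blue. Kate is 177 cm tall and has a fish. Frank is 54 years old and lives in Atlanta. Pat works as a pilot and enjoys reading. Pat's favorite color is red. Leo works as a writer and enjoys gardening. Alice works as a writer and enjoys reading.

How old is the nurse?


The nurse is Frank, age 54

54


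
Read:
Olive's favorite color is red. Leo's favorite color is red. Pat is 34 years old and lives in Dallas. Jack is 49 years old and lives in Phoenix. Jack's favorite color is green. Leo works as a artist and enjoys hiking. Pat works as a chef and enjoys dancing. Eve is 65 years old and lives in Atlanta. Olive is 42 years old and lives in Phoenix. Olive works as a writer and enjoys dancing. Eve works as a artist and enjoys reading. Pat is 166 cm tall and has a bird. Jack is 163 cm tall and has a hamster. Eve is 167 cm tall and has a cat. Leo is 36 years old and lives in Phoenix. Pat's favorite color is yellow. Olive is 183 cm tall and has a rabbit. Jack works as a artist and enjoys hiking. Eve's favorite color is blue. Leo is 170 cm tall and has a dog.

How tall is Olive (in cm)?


Olive is 183 cm tall

183


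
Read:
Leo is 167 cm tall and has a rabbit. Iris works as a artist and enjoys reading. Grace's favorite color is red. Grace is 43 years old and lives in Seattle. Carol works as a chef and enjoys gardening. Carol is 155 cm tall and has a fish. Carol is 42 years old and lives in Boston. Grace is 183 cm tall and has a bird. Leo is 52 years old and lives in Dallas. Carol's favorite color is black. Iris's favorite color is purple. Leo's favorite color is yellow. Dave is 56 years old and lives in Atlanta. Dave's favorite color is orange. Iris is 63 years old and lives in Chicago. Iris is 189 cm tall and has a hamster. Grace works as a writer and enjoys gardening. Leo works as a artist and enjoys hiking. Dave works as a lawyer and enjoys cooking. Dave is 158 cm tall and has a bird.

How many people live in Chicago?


Count in Chicago: 1

1


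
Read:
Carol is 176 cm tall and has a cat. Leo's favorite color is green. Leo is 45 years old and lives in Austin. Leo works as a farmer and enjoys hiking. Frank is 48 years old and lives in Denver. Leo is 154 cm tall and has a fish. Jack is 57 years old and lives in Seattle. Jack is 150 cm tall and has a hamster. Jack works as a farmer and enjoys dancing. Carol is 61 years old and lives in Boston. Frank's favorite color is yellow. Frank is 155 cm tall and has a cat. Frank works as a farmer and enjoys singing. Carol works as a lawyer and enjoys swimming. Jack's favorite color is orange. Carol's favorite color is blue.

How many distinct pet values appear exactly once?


Unique pet values: 2

2


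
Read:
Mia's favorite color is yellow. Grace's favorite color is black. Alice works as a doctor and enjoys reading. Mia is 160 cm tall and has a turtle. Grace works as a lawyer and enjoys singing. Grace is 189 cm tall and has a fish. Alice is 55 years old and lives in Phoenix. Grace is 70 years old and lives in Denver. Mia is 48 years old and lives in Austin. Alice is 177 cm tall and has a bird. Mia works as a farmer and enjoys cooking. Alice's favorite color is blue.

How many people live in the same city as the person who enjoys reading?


Person with hobby reading is Alice, city Phoenix. Count = 1

1


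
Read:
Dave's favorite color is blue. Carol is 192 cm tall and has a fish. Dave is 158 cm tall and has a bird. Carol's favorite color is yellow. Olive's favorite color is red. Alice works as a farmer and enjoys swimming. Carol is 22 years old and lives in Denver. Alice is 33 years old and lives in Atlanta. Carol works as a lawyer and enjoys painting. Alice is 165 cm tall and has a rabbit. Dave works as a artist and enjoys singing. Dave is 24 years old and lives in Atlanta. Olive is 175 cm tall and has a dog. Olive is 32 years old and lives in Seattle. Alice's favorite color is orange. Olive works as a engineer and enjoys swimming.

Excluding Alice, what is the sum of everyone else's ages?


Sum (excluding Alice): 78

78


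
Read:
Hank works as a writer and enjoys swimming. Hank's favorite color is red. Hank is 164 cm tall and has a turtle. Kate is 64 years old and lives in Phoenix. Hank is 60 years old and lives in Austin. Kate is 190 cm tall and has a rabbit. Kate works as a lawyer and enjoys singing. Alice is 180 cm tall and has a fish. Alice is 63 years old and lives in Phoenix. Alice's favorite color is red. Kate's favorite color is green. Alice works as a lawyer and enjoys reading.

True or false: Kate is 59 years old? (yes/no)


Kate is actually 64. no

no


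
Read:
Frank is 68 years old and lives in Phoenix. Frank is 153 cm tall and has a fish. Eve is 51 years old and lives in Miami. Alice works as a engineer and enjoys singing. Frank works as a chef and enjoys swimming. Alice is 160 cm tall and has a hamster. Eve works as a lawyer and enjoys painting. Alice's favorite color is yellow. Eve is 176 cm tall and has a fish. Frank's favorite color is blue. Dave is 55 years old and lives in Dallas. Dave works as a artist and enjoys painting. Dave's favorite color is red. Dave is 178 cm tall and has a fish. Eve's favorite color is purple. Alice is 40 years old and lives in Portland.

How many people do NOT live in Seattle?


Not in Seattle: 4

4


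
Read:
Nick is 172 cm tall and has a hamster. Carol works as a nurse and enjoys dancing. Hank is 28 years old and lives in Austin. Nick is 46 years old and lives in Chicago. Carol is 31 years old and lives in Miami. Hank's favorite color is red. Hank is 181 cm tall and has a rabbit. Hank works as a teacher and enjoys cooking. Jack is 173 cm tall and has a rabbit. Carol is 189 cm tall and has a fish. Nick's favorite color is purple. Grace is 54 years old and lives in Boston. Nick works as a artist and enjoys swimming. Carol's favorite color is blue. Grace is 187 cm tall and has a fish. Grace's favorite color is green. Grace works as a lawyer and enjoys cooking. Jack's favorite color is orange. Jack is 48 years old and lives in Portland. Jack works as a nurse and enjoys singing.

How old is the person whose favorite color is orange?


Person with favorite color=orange is Jack, age 48

48


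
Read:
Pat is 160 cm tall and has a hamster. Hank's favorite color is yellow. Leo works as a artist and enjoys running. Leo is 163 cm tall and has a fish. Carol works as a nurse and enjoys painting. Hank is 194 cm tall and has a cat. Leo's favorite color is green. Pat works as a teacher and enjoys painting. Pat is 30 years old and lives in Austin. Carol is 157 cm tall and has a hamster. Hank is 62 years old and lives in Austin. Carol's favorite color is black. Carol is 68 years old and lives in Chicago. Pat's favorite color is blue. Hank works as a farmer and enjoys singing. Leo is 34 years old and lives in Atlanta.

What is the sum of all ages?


62+30+34+68 = 194

194


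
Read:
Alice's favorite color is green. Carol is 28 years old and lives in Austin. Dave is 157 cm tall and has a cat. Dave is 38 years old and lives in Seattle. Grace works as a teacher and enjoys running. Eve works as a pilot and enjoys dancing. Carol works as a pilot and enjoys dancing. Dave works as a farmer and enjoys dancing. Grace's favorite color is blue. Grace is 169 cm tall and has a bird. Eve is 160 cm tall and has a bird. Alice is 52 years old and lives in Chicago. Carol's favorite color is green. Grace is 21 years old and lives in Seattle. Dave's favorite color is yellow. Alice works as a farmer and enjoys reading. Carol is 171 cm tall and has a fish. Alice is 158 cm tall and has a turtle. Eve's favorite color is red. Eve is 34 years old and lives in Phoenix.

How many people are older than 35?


Filter: 2

2


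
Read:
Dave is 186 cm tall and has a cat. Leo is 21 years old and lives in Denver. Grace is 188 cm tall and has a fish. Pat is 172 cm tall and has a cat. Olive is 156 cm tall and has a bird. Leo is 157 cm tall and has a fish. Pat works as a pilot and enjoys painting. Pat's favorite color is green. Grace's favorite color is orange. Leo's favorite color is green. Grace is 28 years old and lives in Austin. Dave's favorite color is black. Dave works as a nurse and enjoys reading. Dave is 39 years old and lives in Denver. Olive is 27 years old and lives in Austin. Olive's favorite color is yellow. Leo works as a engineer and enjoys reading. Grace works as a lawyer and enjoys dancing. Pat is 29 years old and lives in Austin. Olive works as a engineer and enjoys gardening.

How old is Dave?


Dave is 39 years old

39


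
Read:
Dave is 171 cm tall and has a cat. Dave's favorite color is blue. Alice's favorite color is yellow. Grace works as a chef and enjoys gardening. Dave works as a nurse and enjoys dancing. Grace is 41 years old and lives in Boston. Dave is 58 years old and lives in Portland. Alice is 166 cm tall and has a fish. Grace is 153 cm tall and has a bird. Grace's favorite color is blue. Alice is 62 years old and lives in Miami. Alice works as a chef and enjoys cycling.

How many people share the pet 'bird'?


Count: 1

1


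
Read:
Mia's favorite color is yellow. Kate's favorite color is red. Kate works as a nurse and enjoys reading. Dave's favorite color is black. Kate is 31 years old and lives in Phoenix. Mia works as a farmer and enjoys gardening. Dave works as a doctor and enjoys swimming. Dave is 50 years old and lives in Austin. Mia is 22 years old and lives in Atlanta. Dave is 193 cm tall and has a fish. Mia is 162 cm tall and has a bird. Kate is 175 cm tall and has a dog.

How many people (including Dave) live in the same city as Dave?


Dave lives in Austin. Count = 1

1


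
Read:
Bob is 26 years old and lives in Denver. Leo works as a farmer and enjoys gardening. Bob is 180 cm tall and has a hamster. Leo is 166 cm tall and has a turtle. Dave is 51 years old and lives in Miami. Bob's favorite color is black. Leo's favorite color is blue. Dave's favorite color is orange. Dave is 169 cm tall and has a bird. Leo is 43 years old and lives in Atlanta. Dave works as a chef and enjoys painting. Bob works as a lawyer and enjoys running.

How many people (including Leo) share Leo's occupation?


Leo is a farmer. Count = 1

1


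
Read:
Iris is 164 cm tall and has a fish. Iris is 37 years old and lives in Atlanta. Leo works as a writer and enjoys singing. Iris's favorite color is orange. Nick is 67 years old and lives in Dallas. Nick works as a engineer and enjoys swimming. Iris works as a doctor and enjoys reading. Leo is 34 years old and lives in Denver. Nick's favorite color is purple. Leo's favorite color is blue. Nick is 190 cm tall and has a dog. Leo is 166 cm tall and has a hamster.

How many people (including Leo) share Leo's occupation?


Leo is a writer. Count = 1

1


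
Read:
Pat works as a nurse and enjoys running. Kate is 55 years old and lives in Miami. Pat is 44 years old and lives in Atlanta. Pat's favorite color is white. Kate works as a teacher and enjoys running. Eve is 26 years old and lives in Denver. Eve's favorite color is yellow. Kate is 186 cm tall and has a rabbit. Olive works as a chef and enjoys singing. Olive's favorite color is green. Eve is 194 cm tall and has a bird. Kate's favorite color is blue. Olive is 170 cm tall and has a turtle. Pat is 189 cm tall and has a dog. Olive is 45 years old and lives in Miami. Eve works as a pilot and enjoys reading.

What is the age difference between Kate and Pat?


|55 - 44| = 11

11


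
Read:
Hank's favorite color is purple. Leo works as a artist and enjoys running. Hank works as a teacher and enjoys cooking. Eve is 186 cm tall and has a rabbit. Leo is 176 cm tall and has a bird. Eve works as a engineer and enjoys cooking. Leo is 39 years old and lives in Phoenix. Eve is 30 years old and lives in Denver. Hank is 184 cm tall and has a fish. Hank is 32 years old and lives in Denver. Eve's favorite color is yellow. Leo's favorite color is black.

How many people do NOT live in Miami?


Not in Miami: 3

3


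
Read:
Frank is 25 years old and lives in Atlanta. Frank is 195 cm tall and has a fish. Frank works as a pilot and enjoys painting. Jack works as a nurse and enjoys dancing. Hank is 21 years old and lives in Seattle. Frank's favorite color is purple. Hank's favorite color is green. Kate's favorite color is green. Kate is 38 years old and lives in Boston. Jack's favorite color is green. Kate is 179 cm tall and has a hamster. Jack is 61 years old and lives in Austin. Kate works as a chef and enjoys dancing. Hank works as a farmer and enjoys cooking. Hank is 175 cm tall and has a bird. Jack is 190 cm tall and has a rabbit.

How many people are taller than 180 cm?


Taller than 180: 2

2


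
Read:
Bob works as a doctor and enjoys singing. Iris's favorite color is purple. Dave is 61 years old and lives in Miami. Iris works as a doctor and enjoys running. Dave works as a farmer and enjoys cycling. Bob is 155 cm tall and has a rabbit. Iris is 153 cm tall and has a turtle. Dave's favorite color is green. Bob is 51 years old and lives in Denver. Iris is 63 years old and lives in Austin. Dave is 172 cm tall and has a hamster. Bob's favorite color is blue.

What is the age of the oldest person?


Oldest: Iris at 63

63


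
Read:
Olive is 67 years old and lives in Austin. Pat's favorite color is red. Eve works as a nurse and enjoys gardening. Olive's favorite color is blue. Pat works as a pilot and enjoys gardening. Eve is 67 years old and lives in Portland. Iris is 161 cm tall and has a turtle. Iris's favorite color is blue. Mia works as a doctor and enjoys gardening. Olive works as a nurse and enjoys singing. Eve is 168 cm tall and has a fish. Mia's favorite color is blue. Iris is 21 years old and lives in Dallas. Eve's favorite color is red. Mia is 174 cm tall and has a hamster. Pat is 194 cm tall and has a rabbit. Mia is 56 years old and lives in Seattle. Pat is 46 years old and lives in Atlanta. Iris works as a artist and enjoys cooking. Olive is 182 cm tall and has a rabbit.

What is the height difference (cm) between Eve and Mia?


|168 - 174| = 6

6


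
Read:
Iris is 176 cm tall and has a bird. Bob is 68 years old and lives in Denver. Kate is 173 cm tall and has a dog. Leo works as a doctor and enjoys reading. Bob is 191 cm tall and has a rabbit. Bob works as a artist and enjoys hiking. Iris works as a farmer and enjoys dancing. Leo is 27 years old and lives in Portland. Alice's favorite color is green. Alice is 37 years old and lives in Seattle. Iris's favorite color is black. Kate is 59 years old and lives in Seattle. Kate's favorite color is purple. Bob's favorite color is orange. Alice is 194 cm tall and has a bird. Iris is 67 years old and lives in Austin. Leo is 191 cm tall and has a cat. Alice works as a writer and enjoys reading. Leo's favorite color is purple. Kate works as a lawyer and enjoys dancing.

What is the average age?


Sum=258, n=5, avg=51.6

51.6


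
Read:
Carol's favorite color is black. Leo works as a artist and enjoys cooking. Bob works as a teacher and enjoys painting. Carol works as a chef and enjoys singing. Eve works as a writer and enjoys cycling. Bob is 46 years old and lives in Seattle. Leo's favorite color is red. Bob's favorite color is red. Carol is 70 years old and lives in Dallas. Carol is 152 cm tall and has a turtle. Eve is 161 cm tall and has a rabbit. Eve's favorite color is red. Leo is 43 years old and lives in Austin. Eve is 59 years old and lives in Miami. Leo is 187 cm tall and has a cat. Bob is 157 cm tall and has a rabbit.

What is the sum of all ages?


46+59+43+70 = 218

218


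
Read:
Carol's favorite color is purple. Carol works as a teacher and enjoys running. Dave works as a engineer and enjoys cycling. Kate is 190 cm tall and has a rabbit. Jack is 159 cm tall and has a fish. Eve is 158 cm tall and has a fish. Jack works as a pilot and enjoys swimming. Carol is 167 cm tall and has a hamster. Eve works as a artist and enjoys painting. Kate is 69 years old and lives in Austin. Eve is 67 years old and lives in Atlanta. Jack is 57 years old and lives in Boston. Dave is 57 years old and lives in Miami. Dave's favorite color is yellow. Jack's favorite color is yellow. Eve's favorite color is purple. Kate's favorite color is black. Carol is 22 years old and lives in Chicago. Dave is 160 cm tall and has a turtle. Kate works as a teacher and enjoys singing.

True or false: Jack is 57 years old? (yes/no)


Jack is actually 57. yes

yes
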